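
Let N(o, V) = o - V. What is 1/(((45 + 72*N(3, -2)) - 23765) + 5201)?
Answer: -1/18159 ≈ -5.5069e-5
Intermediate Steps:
1/(((45 + 72*N(3, -2)) - 23765) + 5201) = 1/(((45 + 72*(3 - 1*(-2))) - 23765) + 5201) = 1/(((45 + 72*(3 + 2)) - 23765) + 5201) = 1/(((45 + 72*5) - 23765) + 5201) = 1/(((45 + 360) - 23765) + 5201) = 1/((405 - 23765) + 5201) = 1/(-23360 + 5201) = 1/(-18159) = -1/18159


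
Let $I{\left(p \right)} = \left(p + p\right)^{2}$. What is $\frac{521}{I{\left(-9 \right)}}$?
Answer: $\frac{521}{324} \approx 1.608$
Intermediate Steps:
$I{\left(p \right)} = 4 p^{2}$ ($I{\left(p \right)} = \left(2 p\right)^{2} = 4 p^{2}$)
$\frac{521}{I{\left(-9 \right)}} = \frac{521}{4 \left(-9\right)^{2}} = \frac{521}{4 \cdot 81} = \frac{521}{324}$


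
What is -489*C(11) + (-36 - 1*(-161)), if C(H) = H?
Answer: -5254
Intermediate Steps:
-489*C(11) + (-36 - 1*(-161)) = -489*11 + (-36 - 1*(-161)) = -5379 + (-36 + 161) = -5379 + 125 = -5254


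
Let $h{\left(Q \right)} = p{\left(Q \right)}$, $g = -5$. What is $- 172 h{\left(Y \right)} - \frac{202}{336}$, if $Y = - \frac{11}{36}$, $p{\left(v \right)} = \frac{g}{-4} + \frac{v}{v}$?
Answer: $- \frac{65117}{168} \approx -387.6$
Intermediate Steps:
$p{\left(v \right)} = \frac{9}{4}$ ($p{\left(v \right)} = - \frac{5}{-4} + \frac{v}{v} = \left(-5\right) \left(- \frac{1}{4}\right) + 1 = \frac{5}{4} + 1 = \frac{9}{4}$)
$Y = - \frac{11}{36}$ ($Y = \left(-11\right) \frac{1}{36} = - \frac{11}{36} \approx -0.30556$)
$h{\left(Q \right)} = \frac{9}{4}$
$- 172 h{\left(Y \right)} - \frac{202}{336} = \left(-172\right) \frac{9}{4} - \frac{202}{336} = -387 - \frac{101}{168} = - \frac{65117}{168}$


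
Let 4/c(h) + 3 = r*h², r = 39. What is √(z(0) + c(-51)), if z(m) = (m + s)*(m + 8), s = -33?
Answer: 5*I*√6790911969/25359 ≈ 16.248*I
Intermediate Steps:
z(m) = (-33 + m)*(8 + m) (z(m) = (m - 33)*(m + 8) = (-33 + m)*(8 + m))
c(h) = 4/(-3 + 39*h²)
√(z(0) + c(-51)) = √((-264 + 0² - 25*0) + 4/(3*(-1 + 13*(-51)²))) = √((-264 + 0 + 0) + 4/(3*(-1 + 13*2601))) = √(-264 + 4/(3*(-1 + 33813))) = √(-264 + (4/3)/33812) = √(-264 + (4/3)*(1/33812)) = √(-264 + 1/25359) = √(-6694775/25359) = 5*I*√6790911969/25359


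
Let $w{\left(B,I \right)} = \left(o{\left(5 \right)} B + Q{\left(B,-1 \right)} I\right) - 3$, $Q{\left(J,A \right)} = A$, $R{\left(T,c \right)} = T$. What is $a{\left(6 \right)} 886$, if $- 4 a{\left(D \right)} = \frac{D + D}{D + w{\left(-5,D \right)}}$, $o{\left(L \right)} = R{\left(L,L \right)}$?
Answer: $\frac{1329}{14} \approx 94.929$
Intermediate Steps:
$o{\left(L \right)} = L$
$w{\left(B,I \right)} = -3 - I + 5 B$ ($w{\left(B,I \right)} = \left(5 B - I\right) - 3 = \left(- I + 5 B\right) - 3 = -3 - I + 5 B$)
$a{\left(D \right)} = \frac{D}{56}$ ($a{\left(D \right)} = - \frac{\left(D + D\right) \frac{1}{D - \left(28 + D\right)}}{4} = - \frac{2 D \frac{1}{D - \left(28 + D\right)}}{4} = - \frac{2 D \frac{1}{-28}}{4} = - \frac{2 D \left(- \frac{1}{28}\right)}{4} = - \frac{\left(- \frac{1}{14}\right) D}{4} = \frac{D}{56}$)
$a{\left(6 \right)} 886 = \frac{1}{56} \cdot 6 \cdot 886 = \frac{3}{28} \cdot 886 = \frac{1329}{14}$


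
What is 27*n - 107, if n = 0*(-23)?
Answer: -107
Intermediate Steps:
n = 0
27*n - 107 = 27*0 - 107 = 0 - 107 = -107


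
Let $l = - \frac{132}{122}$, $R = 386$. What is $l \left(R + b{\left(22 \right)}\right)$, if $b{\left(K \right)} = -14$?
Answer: $- \frac{24552}{61} \approx -402.49$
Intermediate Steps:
$l = - \frac{66}{61}$ ($l = \left(-132\right) \frac{1}{122} = - \frac{66}{61} \approx -1.082$)
$l \left(R + b{\left(22 \right)}\right) = - \frac{66 \left(386 - 14\right)}{61} = \left(- \frac{66}{61}\right) 372 = - \frac{24552}{61}$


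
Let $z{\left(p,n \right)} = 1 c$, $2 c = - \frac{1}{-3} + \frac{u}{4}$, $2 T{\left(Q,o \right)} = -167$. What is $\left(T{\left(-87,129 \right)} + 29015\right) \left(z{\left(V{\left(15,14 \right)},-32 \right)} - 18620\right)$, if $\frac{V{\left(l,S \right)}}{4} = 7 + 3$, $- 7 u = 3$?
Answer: $- \frac{181003622683}{336} \approx -5.387 \cdot 10^{8}$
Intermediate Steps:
$u = - \frac{3}{7}$ ($u = \left(- \frac{1}{7}\right) 3 = - \frac{3}{7} \approx -0.42857$)
$T{\left(Q,o \right)} = - \frac{167}{2}$ ($T{\left(Q,o \right)} = \frac{1}{2} \left(-167\right) = - \frac{167}{2}$)
$c = \frac{19}{168}$ ($c = \frac{- \frac{1}{-3} - \frac{3}{7 \cdot 4}}{2} = \frac{\left(-1\right) \left(- \frac{1}{3}\right) - \frac{3}{28}}{2} = \frac{\frac{1}{3} - \frac{3}{28}}{2} = \frac{1}{2} \cdot \frac{19}{84} = \frac{19}{168} \approx 0.1131$)
$V{\left(l,S \right)} = 40$ ($V{\left(l,S \right)} = 4 \left(7 + 3\right) = 4 \cdot 10 = 40$)
$z{\left(p,n \right)} = \frac{19}{168}$ ($z{\left(p,n \right)} = 1 \cdot \frac{19}{168} = \frac{19}{168}$)
$\left(T{\left(-87,129 \right)} + 29015\right) \left(z{\left(V{\left(15,14 \right)},-32 \right)} - 18620\right) = \left(- \frac{167}{2} + 29015\right) \left(\frac{19}{168} - 18620\right) = \frac{57863}{2} \left(- \frac{3128141}{168}\right) = - \frac{181003622683}{336}$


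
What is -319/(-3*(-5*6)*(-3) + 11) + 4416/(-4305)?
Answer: 10931/53095 ≈ 0.20588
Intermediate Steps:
-319/(-3*(-5*6)*(-3) + 11) + 4416/(-4305) = -319/(-(-90)*(-3) + 11) + 4416*(-1/4305) = -319/(-3*90 + 11) - 1472/1435 = -319/(-270 + 11) - 1472/1435 = -319/(-259) - 1472/1435 = -319*(-1/259) - 1472/1435 = 319/259 - 1472/1435 = 10931/53095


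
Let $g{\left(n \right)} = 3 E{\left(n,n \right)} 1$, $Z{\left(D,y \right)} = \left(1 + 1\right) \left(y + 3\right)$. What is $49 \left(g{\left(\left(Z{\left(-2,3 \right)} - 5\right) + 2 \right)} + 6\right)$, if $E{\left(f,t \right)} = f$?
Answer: $1617$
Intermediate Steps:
$Z{\left(D,y \right)} = 6 + 2 y$ ($Z{\left(D,y \right)} = 2 \left(3 + y\right) = 6 + 2 y$)
$g{\left(n \right)} = 3 n$ ($g{\left(n \right)} = 3 n 1 = 3 n$)
$49 \left(g{\left(\left(Z{\left(-2,3 \right)} - 5\right) + 2 \right)} + 6\right) = 49 \left(3 \left(\left(\left(6 + 2 \cdot 3\right) - 5\right) + 2\right) + 6\right) = 49 \left(3 \left(\left(\left(6 + 6\right) - 5\right) + 2\right) + 6\right) = 49 \left(3 \left(\left(12 - 5\right) + 2\right) + 6\right) = 49 \left(3 \left(7 + 2\right) + 6\right) = 49 \left(3 \cdot 9 + 6\right) = 49 \left(27 + 6\right) = 49 \cdot 33 = 1617$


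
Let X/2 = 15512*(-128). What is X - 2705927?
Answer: -6676999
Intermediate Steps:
X = -3971072 (X = 2*(15512*(-128)) = 2*(-1985536) = -3971072)
X - 2705927 = -3971072 - 2705927 = -6676999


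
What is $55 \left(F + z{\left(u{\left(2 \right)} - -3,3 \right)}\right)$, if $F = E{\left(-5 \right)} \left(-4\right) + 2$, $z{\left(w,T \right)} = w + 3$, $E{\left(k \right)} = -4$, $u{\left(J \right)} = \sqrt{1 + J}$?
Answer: $1320 + 55 \sqrt{3} \approx 1415.3$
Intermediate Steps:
$z{\left(w,T \right)} = 3 + w$
$F = 18$ ($F = \left(-4\right) \left(-4\right) + 2 = 16 + 2 = 18$)
$55 \left(F + z{\left(u{\left(2 \right)} - -3,3 \right)}\right) = 55 \left(18 + \left(3 + \left(\sqrt{1 + 2} - -3\right)\right)\right) = 55 \left(18 + \left(3 + \left(\sqrt{3} + 3\right)\right)\right) = 55 \left(18 + \left(3 + \left(3 + \sqrt{3}\right)\right)\right) = 55 \left(18 + \left(6 + \sqrt{3}\right)\right) = 55 \left(24 + \sqrt{3}\right) = 1320 + 55 \sqrt{3}$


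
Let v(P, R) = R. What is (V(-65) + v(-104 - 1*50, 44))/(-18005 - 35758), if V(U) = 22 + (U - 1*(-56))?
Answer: -19/17921 ≈ -0.0010602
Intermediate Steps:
V(U) = 78 + U (V(U) = 22 + (U + 56) = 22 + (56 + U) = 78 + U)
(V(-65) + v(-104 - 1*50, 44))/(-18005 - 35758) = ((78 - 65) + 44)/(-18005 - 35758) = (13 + 44)/(-53763) = 57*(-1/53763) = -19/17921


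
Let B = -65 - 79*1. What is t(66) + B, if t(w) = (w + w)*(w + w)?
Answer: 17280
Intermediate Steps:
B = -144 (B = -65 - 79 = -144)
t(w) = 4*w² (t(w) = (2*w)*(2*w) = 4*w²)
t(66) + B = 4*66² - 144 = 4*4356 - 144 = 17424 - 144 = 17280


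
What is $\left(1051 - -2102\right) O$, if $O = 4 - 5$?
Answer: $-3153$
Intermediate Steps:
$O = -1$
$\left(1051 - -2102\right) O = \left(1051 - -2102\right) \left(-1\right) = \left(1051 + 2102\right) \left(-1\right) = 3153 \left(-1\right) = -3153$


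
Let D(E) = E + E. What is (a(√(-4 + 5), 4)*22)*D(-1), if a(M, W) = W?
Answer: -176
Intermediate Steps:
D(E) = 2*E
(a(√(-4 + 5), 4)*22)*D(-1) = (4*22)*(2*(-1)) = 88*(-2) = -176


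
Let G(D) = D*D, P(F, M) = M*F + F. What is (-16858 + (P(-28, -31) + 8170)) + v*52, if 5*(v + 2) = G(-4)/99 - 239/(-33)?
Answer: -3898124/495 ≈ -7875.0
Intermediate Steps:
P(F, M) = F + F*M (P(F, M) = F*M + F = F + F*M)
G(D) = D**2
v = -257/495 (v = -2 + ((-4)**2/99 - 239/(-33))/5 = -2 + (16*(1/99) - 239*(-1/33))/5 = -2 + (16/99 + 239/33)/5 = -2 + (1/5)*(733/99) = -2 + 733/495 = -257/495 ≈ -0.51919)
(-16858 + (P(-28, -31) + 8170)) + v*52 = (-16858 + (-28*(1 - 31) + 8170)) - 257/495*52 = (-16858 + (-28*(-30) + 8170)) - 13364/495 = (-16858 + (840 + 8170)) - 13364/495 = (-16858 + 9010) - 13364/495 = -7848 - 13364/495 = -3898124/495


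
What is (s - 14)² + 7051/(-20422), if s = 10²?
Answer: 151034061/20422 ≈ 7395.7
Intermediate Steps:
s = 100
(s - 14)² + 7051/(-20422) = (100 - 14)² + 7051/(-20422) = 86² + 7051*(-1/20422) = 7396 - 7051/20422 = 151034061/20422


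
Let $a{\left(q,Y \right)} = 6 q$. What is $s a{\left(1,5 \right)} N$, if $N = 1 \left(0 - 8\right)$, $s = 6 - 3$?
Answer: $-144$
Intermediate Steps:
$s = 3$
$N = -8$ ($N = 1 \left(0 - 8\right) = 1 \left(-8\right) = -8$)
$s a{\left(1,5 \right)} N = 3 \cdot 6 \cdot 1 \left(-8\right) = 3 \cdot 6 \left(-8\right) = 18 \left(-8\right) = -144$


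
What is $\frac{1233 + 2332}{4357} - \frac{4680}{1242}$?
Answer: $- \frac{886835}{300633} \approx -2.9499$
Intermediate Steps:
$\frac{1233 + 2332}{4357} - \frac{4680}{1242} = 3565 \cdot \frac{1}{4357} - \frac{260}{69} = \frac{3565}{4357} - \frac{260}{69} = - \frac{886835}{300633}$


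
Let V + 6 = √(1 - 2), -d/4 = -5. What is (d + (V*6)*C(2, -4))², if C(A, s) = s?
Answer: 26320 - 7872*I ≈ 26320.0 - 7872.0*I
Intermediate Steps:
d = 20 (d = -4*(-5) = 20)
V = -6 + I (V = -6 + √(1 - 2) = -6 + √(-1) = -6 + I ≈ -6.0 + 1.0*I)
(d + (V*6)*C(2, -4))² = (20 + ((-6 + I)*6)*(-4))² = (20 + (-36 + 6*I)*(-4))² = (20 + (144 - 24*I))² = (164 - 24*I)²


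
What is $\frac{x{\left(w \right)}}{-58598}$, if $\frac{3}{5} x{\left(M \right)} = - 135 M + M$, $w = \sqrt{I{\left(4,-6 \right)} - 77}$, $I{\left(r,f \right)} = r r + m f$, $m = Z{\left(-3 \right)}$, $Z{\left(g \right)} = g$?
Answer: $\frac{335 i \sqrt{43}}{87897} \approx 0.024992 i$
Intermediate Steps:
$m = -3$
$I{\left(r,f \right)} = r^{2} - 3 f$ ($I{\left(r,f \right)} = r r - 3 f = r^{2} - 3 f$)
$w = i \sqrt{43}$ ($w = \sqrt{\left(4^{2} - -18\right) - 77} = \sqrt{\left(16 + 18\right) - 77} = \sqrt{34 - 77} = \sqrt{-43} = i \sqrt{43} \approx 6.5574 i$)
$x{\left(M \right)} = - \frac{670 M}{3}$ ($x{\left(M \right)} = \frac{5 \left(- 135 M + M\right)}{3} = \frac{5 \left(- 134 M\right)}{3} = - \frac{670 M}{3}$)
$\frac{x{\left(w \right)}}{-58598} = \frac{\left(- \frac{670}{3}\right) i \sqrt{43}}{-58598} = - \frac{670 i \sqrt{43}}{3} \left(- \frac{1}{58598}\right) = \frac{335 i \sqrt{43}}{87897}$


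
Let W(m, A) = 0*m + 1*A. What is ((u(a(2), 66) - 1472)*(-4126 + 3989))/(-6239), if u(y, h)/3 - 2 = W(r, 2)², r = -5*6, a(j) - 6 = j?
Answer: -199198/6239 ≈ -31.928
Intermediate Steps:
a(j) = 6 + j
r = -30
W(m, A) = A (W(m, A) = 0 + A = A)
u(y, h) = 18 (u(y, h) = 6 + 3*2² = 6 + 3*4 = 6 + 12 = 18)
((u(a(2), 66) - 1472)*(-4126 + 3989))/(-6239) = ((18 - 1472)*(-4126 + 3989))/(-6239) = -1454*(-137)*(-1/6239) = 199198*(-1/6239) = -199198/6239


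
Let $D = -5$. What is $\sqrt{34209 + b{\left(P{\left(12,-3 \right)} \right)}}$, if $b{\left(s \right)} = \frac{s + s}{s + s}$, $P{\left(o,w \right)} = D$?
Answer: $\sqrt{34210} \approx 184.96$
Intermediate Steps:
$P{\left(o,w \right)} = -5$
$b{\left(s \right)} = 1$ ($b{\left(s \right)} = \frac{2 s}{2 s} = 2 s \frac{1}{2 s} = 1$)
$\sqrt{34209 + b{\left(P{\left(12,-3 \right)} \right)}} = \sqrt{34209 + 1} = \sqrt{34210}$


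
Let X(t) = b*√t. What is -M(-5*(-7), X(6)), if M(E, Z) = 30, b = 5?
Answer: -30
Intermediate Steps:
X(t) = 5*√t
-M(-5*(-7), X(6)) = -1*30 = -30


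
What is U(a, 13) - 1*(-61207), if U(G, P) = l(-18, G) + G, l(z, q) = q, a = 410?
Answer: 62027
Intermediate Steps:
U(G, P) = 2*G (U(G, P) = G + G = 2*G)
U(a, 13) - 1*(-61207) = 2*410 - 1*(-61207) = 820 + 61207 = 62027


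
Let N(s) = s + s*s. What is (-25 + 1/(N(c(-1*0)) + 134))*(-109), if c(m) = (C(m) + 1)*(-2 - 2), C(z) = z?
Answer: 397741/146 ≈ 2724.3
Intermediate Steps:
c(m) = -4 - 4*m (c(m) = (m + 1)*(-2 - 2) = (1 + m)*(-4) = -4 - 4*m)
N(s) = s + s**2
(-25 + 1/(N(c(-1*0)) + 134))*(-109) = (-25 + 1/((-4 - (-4)*0)*(1 + (-4 - (-4)*0)) + 134))*(-109) = (-25 + 1/((-4 - 4*0)*(1 + (-4 - 4*0)) + 134))*(-109) = (-25 + 1/((-4 + 0)*(1 + (-4 + 0)) + 134))*(-109) = (-25 + 1/(-4*(1 - 4) + 134))*(-109) = (-25 + 1/(-4*(-3) + 134))*(-109) = (-25 + 1/(12 + 134))*(-109) = (-25 + 1/146)*(-109) = -3649/146*(-109) = 397741/146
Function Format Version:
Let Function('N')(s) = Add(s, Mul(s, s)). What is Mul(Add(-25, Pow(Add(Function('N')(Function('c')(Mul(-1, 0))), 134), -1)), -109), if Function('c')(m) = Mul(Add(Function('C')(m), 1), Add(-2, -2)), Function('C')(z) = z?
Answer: Rational(397741, 146) ≈ 2724.3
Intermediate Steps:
Function('c')(m) = Add(-4, Mul(-4, m)) (Function('c')(m) = Mul(Add(m, 1), Add(-2, -2)) = Mul(Add(1, m), -4) = Add(-4, Mul(-4, m)))
Function('N')(s) = Add(s, Pow(s, 2))
Mul(Add(-25, Pow(Add(Function('N')(Function('c')(Mul(-1, 0))), 134), -1)), -109) = Mul(Add(-25, Pow(Add(Mul(Add(-4, Mul(-4, Mul(-1, 0))), Add(1, Add(-4, Mul(-4, Mul(-1, 0))))), 134), -1)), -109) = Mul(Add(-25, Pow(Add(Mul(Add(-4, Mul(-4, 0)), Add(1, Add(-4, Mul(-4, 0)))), 134), -1)), -109) = Mul(Add(-25, Pow(Add(Mul(Add(-4, 0), Add(1, Add(-4, 0))), 134), -1)), -109) = Mul(Add(-25, Pow(Add(Mul(-4, Add(1, -4)), 134), -1)), -109) = Mul(Add(-25, Pow(Add(Mul(-4, -3), 134), -1)), -109) = Mul(Add(-25, Pow(Add(12, 134), -1)), -109) = Mul(Add(-25, Pow(146, -1)), -109) = Mul(Add(-25, Rational(1, 146)), -109) = Mul(Rational(-3649, 146), -109) = Rational(397741, 146)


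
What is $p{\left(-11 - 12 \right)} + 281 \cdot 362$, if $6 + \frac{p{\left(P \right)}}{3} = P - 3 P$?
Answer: $101842$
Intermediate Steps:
$p{\left(P \right)} = -18 - 6 P$ ($p{\left(P \right)} = -18 + 3 \left(P - 3 P\right) = -18 + 3 \left(- 2 P\right) = -18 - 6 P$)
$p{\left(-11 - 12 \right)} + 281 \cdot 362 = \left(-18 - 6 \left(-11 - 12\right)\right) + 281 \cdot 362 = \left(-18 - 6 \left(-11 - 12\right)\right) + 101722 = \left(-18 - -138\right) + 101722 = \left(-18 + 138\right) + 101722 = 120 + 101722 = 101842$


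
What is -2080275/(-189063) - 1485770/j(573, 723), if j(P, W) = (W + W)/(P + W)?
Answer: -20224930497295/15188061 ≈ -1.3316e+6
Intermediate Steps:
j(P, W) = 2*W/(P + W) (j(P, W) = (2*W)/(P + W) = 2*W/(P + W))
-2080275/(-189063) - 1485770/j(573, 723) = -2080275/(-189063) - 1485770/(2*723/(573 + 723)) = -2080275*(-1/189063) - 1485770/(2*723/1296) = 693425/63021 - 1485770/(2*723*(1/1296)) = 693425/63021 - 1485770/241/216 = 693425/63021 - 1485770*216/241 = 693425/63021 - 320926320/241 = -20224930497295/15188061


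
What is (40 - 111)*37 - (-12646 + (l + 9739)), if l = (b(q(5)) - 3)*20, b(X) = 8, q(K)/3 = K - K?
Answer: 180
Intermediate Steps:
q(K) = 0 (q(K) = 3*(K - K) = 3*0 = 0)
l = 100 (l = (8 - 3)*20 = 5*20 = 100)
(40 - 111)*37 - (-12646 + (l + 9739)) = (40 - 111)*37 - (-12646 + (100 + 9739)) = -71*37 - (-12646 + 9839) = -2627 - 1*(-2807) = -2627 + 2807 = 180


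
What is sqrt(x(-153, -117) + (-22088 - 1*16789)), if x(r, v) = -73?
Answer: 5*I*sqrt(1558) ≈ 197.36*I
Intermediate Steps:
sqrt(x(-153, -117) + (-22088 - 1*16789)) = sqrt(-73 + (-22088 - 1*16789)) = sqrt(-73 + (-22088 - 16789)) = sqrt(-73 - 38877) = sqrt(-38950) = 5*I*sqrt(1558)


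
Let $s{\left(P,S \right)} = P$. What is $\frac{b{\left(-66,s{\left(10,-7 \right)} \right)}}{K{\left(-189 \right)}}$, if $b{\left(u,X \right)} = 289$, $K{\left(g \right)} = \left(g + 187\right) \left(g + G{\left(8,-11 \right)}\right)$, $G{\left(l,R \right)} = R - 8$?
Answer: $\frac{289}{416} \approx 0.69471$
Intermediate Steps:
$G{\left(l,R \right)} = -8 + R$
$K{\left(g \right)} = \left(-19 + g\right) \left(187 + g\right)$ ($K{\left(g \right)} = \left(g + 187\right) \left(g - 19\right) = \left(187 + g\right) \left(g - 19\right) = \left(187 + g\right) \left(-19 + g\right) = \left(-19 + g\right) \left(187 + g\right)$)
$\frac{b{\left(-66,s{\left(10,-7 \right)} \right)}}{K{\left(-189 \right)}} = \frac{289}{-3553 + \left(-189\right)^{2} + 168 \left(-189\right)} = \frac{289}{-3553 + 35721 - 31752} = \frac{289}{416}$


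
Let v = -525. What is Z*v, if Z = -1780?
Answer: 934500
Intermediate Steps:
Z*v = -1780*(-525) = 934500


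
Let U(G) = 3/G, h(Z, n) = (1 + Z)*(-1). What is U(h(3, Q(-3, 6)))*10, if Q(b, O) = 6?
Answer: -15/2 ≈ -7.5000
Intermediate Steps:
h(Z, n) = -1 - Z
U(h(3, Q(-3, 6)))*10 = (3/(-1 - 1*3))*10 = (3/(-1 - 3))*10 = (3/(-4))*10 = (3*(-1/4))*10 = -3/4*10 = -15/2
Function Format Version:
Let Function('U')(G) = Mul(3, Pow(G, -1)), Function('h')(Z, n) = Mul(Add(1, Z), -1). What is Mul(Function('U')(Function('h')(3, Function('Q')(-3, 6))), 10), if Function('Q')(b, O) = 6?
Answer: Rational(-15, 2) ≈ -7.5000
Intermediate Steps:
Function('h')(Z, n) = Add(-1, Mul(-1, Z))
Mul(Function('U')(Function('h')(3, Function('Q')(-3, 6))), 10) = Mul(Mul(3, Pow(Add(-1, Mul(-1, 3)), -1)), 10) = Mul(Mul(3, Pow(Add(-1, -3), -1)), 10) = Mul(Mul(3, Pow(-4, -1)), 10) = Mul(Mul(3, Rational(-1, 4)), 10) = Mul(Rational(-3, 4), 10) = Rational(-15, 2)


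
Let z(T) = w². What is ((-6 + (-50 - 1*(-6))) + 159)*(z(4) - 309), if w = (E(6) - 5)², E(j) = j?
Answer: -33572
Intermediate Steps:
w = 1 (w = (6 - 5)² = 1² = 1)
z(T) = 1 (z(T) = 1² = 1)
((-6 + (-50 - 1*(-6))) + 159)*(z(4) - 309) = ((-6 + (-50 - 1*(-6))) + 159)*(1 - 309) = ((-6 + (-50 + 6)) + 159)*(-308) = ((-6 - 44) + 159)*(-308) = (-50 + 159)*(-308) = 109*(-308) = -33572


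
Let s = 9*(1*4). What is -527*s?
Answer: -18972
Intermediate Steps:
s = 36 (s = 9*4 = 36)
-527*s = -527*36 = -18972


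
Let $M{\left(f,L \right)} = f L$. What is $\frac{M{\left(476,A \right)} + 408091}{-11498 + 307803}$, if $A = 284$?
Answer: $\frac{108655}{59261} \approx 1.8335$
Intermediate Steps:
$M{\left(f,L \right)} = L f$
$\frac{M{\left(476,A \right)} + 408091}{-11498 + 307803} = \frac{284 \cdot 476 + 408091}{-11498 + 307803} = \frac{135184 + 408091}{296305} = 543275 \cdot \frac{1}{296305} = \frac{108655}{59261}$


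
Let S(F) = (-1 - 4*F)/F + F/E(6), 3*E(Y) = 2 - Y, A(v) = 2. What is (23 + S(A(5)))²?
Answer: 289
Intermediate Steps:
E(Y) = ⅔ - Y/3 (E(Y) = (2 - Y)/3 = ⅔ - Y/3)
S(F) = -3*F/4 + (-1 - 4*F)/F (S(F) = (-1 - 4*F)/F + F/(⅔ - ⅓*6) = (-1 - 4*F)/F + F/(⅔ - 2) = (-1 - 4*F)/F + F/(-4/3) = (-1 - 4*F)/F + F*(-¾) = (-1 - 4*F)/F - 3*F/4 = -3*F/4 + (-1 - 4*F)/F)
(23 + S(A(5)))² = (23 + (-4 - 1/2 - ¾*2))² = (23 + (-4 - 1*½ - 3/2))² = (23 + (-4 - ½ - 3/2))² = (23 - 6)² = 17² = 289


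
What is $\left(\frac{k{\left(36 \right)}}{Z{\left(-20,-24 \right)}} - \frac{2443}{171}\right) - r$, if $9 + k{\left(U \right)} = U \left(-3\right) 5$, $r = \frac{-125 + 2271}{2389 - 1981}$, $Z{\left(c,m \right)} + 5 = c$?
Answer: $\frac{701647}{290700} \approx 2.4136$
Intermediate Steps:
$Z{\left(c,m \right)} = -5 + c$
$r = \frac{1073}{204}$ ($r = \frac{2146}{408} = 2146 \cdot \frac{1}{408} = \frac{1073}{204} \approx 5.2598$)
$k{\left(U \right)} = -9 - 15 U$ ($k{\left(U \right)} = -9 + U \left(-3\right) 5 = -9 + - 3 U 5 = -9 - 15 U$)
$\left(\frac{k{\left(36 \right)}}{Z{\left(-20,-24 \right)}} - \frac{2443}{171}\right) - r = \left(\frac{-9 - 540}{-5 - 20} - \frac{2443}{171}\right) - \frac{1073}{204} = \left(\frac{-9 - 540}{-25} - \frac{2443}{171}\right) - \frac{1073}{204} = \left(\left(-549\right) \left(- \frac{1}{25}\right) - \frac{2443}{171}\right) - \frac{1073}{204} = \left(\frac{549}{25} - \frac{2443}{171}\right) - \frac{1073}{204} = \frac{32804}{4275} - \frac{1073}{204} = \frac{701647}{290700}$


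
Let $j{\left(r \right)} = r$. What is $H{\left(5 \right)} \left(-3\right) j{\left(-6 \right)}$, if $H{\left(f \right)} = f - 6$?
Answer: $-18$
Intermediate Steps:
$H{\left(f \right)} = -6 + f$
$H{\left(5 \right)} \left(-3\right) j{\left(-6 \right)} = \left(-6 + 5\right) \left(-3\right) \left(-6\right) = \left(-1\right) \left(-3\right) \left(-6\right) = 3 \left(-6\right) = -18$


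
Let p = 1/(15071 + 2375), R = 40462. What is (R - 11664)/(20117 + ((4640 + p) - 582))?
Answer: 502409908/421757051 ≈ 1.1912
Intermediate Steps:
p = 1/17446 ≈ 5.7320e-5
(R - 11664)/(20117 + ((4640 + p) - 582)) = (40462 - 11664)/(20117 + ((4640 + 1/17446) - 582)) = 28798/(20117 + (80949441/17446 - 582)) = 28798/(20117 + 70795869/17446) = 28798/(421757051/17446) = 28798*(17446/421757051) = 502409908/421757051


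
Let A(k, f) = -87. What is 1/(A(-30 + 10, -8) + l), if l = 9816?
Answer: 1/9729 ≈ 0.00010279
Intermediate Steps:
1/(A(-30 + 10, -8) + l) = 1/(-87 + 9816) = 1/9729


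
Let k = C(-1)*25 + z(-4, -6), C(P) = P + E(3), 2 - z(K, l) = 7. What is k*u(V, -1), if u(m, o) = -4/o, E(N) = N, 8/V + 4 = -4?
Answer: 180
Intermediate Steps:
V = -1 (V = 8/(-4 - 4) = 8/(-8) = 8*(-1/8) = -1)
z(K, l) = -5 (z(K, l) = 2 - 1*7 = 2 - 7 = -5)
C(P) = 3 + P (C(P) = P + 3 = 3 + P)
k = 45 (k = (3 - 1)*25 - 5 = 2*25 - 5 = 50 - 5 = 45)
k*u(V, -1) = 45*(-4/(-1)) = 45*(-4*(-1)) = 45*4 = 180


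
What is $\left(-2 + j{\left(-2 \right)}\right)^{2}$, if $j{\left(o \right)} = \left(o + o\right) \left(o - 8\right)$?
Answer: $1444$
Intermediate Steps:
$j{\left(o \right)} = 2 o \left(-8 + o\right)$
$\left(-2 + j{\left(-2 \right)}\right)^{2} = \left(-2 + 2 \left(-2\right) \left(-8 - 2\right)\right)^{2} = \left(-2 + 2 \left(-2\right) \left(-10\right)\right)^{2} = \left(-2 + 40\right)^{2} = 38^{2} = 1444$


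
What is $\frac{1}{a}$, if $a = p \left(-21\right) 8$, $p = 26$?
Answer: $- \frac{1}{4368} \approx -0.00022894$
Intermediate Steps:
$a = -4368$ ($a = 26 \left(-21\right) 8 = \left(-546\right) 8 = -4368$)
$\frac{1}{a} = \frac{1}{-4368} = - \frac{1}{4368}$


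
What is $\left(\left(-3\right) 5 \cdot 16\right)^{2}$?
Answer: $57600$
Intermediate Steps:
$\left(\left(-3\right) 5 \cdot 16\right)^{2} = \left(\left(-15\right) 16\right)^{2} = \left(-240\right)^{2} = 57600$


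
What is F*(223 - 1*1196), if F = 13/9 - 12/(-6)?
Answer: -30163/9 ≈ -3351.4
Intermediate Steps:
F = 31/9 (F = 13*(1/9) - 12*(-1/6) = 13/9 + 2 = 31/9 ≈ 3.4444)
F*(223 - 1*1196) = 31*(223 - 1*1196)/9 = 31*(223 - 1196)/9 = (31/9)*(-973) = -30163/9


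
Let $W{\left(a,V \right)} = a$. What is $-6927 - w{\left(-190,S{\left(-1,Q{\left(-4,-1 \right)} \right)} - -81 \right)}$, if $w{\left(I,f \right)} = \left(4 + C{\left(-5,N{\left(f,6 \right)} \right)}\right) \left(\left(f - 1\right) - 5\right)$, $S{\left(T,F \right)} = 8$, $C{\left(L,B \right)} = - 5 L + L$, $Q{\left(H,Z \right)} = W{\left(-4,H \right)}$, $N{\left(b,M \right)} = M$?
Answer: $-8919$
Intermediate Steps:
$Q{\left(H,Z \right)} = -4$
$C{\left(L,B \right)} = - 4 L$
$w{\left(I,f \right)} = -144 + 24 f$ ($w{\left(I,f \right)} = \left(4 - -20\right) \left(\left(f - 1\right) - 5\right) = \left(4 + 20\right) \left(\left(-1 + f\right) - 5\right) = 24 \left(-6 + f\right) = -144 + 24 f$)
$-6927 - w{\left(-190,S{\left(-1,Q{\left(-4,-1 \right)} \right)} - -81 \right)} = -6927 - \left(-144 + 24 \left(8 - -81\right)\right) = -6927 - \left(-144 + 24 \left(8 + 81\right)\right) = -6927 - \left(-144 + 24 \cdot 89\right) = -6927 - \left(-144 + 2136\right) = -6927 - 1992 = -8919$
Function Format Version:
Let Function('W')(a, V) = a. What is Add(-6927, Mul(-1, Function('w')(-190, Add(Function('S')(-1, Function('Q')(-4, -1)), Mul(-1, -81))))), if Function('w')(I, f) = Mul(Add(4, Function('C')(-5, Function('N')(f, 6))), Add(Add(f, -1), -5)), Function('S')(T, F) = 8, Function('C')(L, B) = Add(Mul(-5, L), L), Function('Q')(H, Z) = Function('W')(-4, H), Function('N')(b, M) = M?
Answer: -8919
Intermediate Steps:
Function('Q')(H, Z) = -4
Function('C')(L, B) = Mul(-4, L)
Function('w')(I, f) = Add(-144, Mul(24, f)) (Function('w')(I, f) = Mul(Add(4, Mul(-4, -5)), Add(Add(f, -1), -5)) = Mul(Add(4, 20), Add(Add(-1, f), -5)) = Mul(24, Add(-6, f)) = Add(-144, Mul(24, f)))
Add(-6927, Mul(-1, Function('w')(-190, Add(Function('S')(-1, Function('Q')(-4, -1)), Mul(-1, -81))))) = Add(-6927, Mul(-1, Add(-144, Mul(24, Add(8, Mul(-1, -81)))))) = Add(-6927, Mul(-1, Add(-144, Mul(24, Add(8, 81))))) = Add(-6927, Mul(-1, Add(-144, Mul(24, 89)))) = Add(-6927, Mul(-1, Add(-144, 2136))) = Add(-6927, Mul(-1, 1992)) = Add(-6927, -1992) = -8919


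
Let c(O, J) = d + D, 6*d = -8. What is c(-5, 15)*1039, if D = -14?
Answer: -47794/3 ≈ -15931.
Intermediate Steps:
d = -4/3 (d = (1/6)*(-8) = -4/3 ≈ -1.3333)
c(O, J) = -46/3 (c(O, J) = -4/3 - 14 = -46/3)
c(-5, 15)*1039 = -46/3*1039 = -47794/3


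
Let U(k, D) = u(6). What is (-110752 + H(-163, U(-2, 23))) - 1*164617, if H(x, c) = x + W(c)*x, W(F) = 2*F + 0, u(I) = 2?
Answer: -276184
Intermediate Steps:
U(k, D) = 2
W(F) = 2*F
H(x, c) = x + 2*c*x (H(x, c) = x + (2*c)*x = x + 2*c*x)
(-110752 + H(-163, U(-2, 23))) - 1*164617 = (-110752 - 163*(1 + 2*2)) - 1*164617 = (-110752 - 163*(1 + 4)) - 164617 = (-110752 - 163*5) - 164617 = (-110752 - 815) - 164617 = -111567 - 164617 = -276184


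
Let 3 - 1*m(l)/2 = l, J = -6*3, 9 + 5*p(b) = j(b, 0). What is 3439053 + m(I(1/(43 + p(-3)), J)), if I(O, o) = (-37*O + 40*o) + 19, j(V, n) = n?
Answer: 354367668/103 ≈ 3.4405e+6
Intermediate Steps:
p(b) = -9/5 (p(b) = -9/5 + (⅕)*0 = -9/5 + 0 = -9/5)
J = -18
I(O, o) = 19 - 37*O + 40*o
m(l) = 6 - 2*l
3439053 + m(I(1/(43 + p(-3)), J)) = 3439053 + (6 - 2*(19 - 37/(43 - 9/5) + 40*(-18))) = 3439053 + (6 - 2*(19 - 37/206/5 - 720)) = 3439053 + (6 - 2*(19 - 37*5/206 - 720)) = 3439053 + (6 - 2*(19 - 185/206 - 720)) = 3439053 + (6 - 2*(-144591/206)) = 3439053 + (6 + 144591/103) = 3439053 + 145209/103 = 354367668/103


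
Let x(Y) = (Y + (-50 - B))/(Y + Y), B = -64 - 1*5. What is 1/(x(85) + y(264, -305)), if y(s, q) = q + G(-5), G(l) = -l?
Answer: -85/25448 ≈ -0.0033401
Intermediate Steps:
B = -69 (B = -64 - 5 = -69)
y(s, q) = 5 + q (y(s, q) = q - 1*(-5) = q + 5 = 5 + q)
x(Y) = (19 + Y)/(2*Y) (x(Y) = (Y + (-50 - 1*(-69)))/(Y + Y) = (Y + (-50 + 69))/((2*Y)) = (Y + 19)*(1/(2*Y)) = (19 + Y)*(1/(2*Y)) = (19 + Y)/(2*Y))
1/(x(85) + y(264, -305)) = 1/((½)*(19 + 85)/85 + (5 - 305)) = 1/((½)*(1/85)*104 - 300) = 1/(52/85 - 300) = 1/(-25448/85) = -85/25448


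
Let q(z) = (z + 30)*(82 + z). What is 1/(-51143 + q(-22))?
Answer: -1/50663 ≈ -1.9738e-5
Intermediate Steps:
q(z) = (30 + z)*(82 + z)
1/(-51143 + q(-22)) = 1/(-51143 + (2460 + (-22)² + 112*(-22))) = 1/(-51143 + (2460 + 484 - 2464)) = 1/(-51143 + 480) = 1/(-50663) = -1/50663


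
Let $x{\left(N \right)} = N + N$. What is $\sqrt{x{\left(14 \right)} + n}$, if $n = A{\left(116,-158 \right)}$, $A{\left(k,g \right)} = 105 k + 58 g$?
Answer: $2 \sqrt{761} \approx 55.172$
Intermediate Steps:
$x{\left(N \right)} = 2 N$
$A{\left(k,g \right)} = 58 g + 105 k$
$n = 3016$ ($n = 58 \left(-158\right) + 105 \cdot 116 = -9164 + 12180 = 3016$)
$\sqrt{x{\left(14 \right)} + n} = \sqrt{2 \cdot 14 + 3016} = \sqrt{28 + 3016} = \sqrt{3044} = 2 \sqrt{761}$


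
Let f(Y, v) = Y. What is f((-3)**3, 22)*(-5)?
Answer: 135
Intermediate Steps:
f((-3)**3, 22)*(-5) = (-3)**3*(-5) = -27*(-5) = 135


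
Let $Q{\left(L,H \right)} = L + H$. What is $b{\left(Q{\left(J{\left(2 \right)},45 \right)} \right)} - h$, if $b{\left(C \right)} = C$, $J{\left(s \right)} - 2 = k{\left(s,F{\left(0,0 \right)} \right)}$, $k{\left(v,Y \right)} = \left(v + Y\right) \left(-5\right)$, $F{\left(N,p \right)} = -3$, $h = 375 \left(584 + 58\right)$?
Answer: $-240698$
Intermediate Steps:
$h = 240750$ ($h = 375 \cdot 642 = 240750$)
$k{\left(v,Y \right)} = - 5 Y - 5 v$ ($k{\left(v,Y \right)} = \left(Y + v\right) \left(-5\right) = - 5 Y - 5 v$)
$J{\left(s \right)} = 17 - 5 s$ ($J{\left(s \right)} = 2 - \left(-15 + 5 s\right) = 17 - 5 s$)
$Q{\left(L,H \right)} = H + L$
$b{\left(Q{\left(J{\left(2 \right)},45 \right)} \right)} - h = \left(45 + \left(17 - 10\right)\right) - 240750 = \left(45 + 7\right) - 240750 = 52 - 240750 = -240698$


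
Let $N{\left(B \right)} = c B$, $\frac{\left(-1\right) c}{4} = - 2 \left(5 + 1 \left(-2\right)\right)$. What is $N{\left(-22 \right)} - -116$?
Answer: $-412$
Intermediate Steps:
$c = 24$ ($c = - 4 \left(- 2 \left(5 + 1 \left(-2\right)\right)\right) = - 4 \left(- 2 \left(5 - 2\right)\right) = - 4 \left(\left(-2\right) 3\right) = \left(-4\right) \left(-6\right) = 24$)
$N{\left(B \right)} = 24 B$
$N{\left(-22 \right)} - -116 = 24 \left(-22\right) - -116 = -528 + 116 = -412$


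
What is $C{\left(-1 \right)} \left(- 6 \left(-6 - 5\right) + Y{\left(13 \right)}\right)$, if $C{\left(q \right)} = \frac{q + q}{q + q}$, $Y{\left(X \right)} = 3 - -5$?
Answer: $74$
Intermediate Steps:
$Y{\left(X \right)} = 8$ ($Y{\left(X \right)} = 3 + 5 = 8$)
$C{\left(q \right)} = 1$ ($C{\left(q \right)} = \frac{2 q}{2 q} = 2 q \frac{1}{2 q} = 1$)
$C{\left(-1 \right)} \left(- 6 \left(-6 - 5\right) + Y{\left(13 \right)}\right) = 1 \left(- 6 \left(-6 - 5\right) + 8\right) = 1 \left(\left(-6\right) \left(-11\right) + 8\right) = 1 \left(66 + 8\right) = 1 \cdot 74 = 74$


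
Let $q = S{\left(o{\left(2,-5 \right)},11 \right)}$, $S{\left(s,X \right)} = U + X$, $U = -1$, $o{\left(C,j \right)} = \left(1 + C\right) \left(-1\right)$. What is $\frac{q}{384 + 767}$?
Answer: $\frac{10}{1151} \approx 0.0086881$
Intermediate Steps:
$o{\left(C,j \right)} = -1 - C$
$S{\left(s,X \right)} = -1 + X$
$q = 10$ ($q = -1 + 11 = 10$)
$\frac{q}{384 + 767} = \frac{1}{384 + 767} \cdot 10 = \frac{1}{1151} \cdot 10 = \frac{10}{1151}$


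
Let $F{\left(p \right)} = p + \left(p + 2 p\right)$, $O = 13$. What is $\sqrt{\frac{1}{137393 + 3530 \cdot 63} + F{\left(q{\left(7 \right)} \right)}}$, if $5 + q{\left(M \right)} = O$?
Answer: $\frac{\sqrt{4142202186631}}{359783} \approx 5.6569$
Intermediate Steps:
$q{\left(M \right)} = 8$ ($q{\left(M \right)} = -5 + 13 = 8$)
$F{\left(p \right)} = 4 p$ ($F{\left(p \right)} = p + 3 p = 4 p$)
$\sqrt{\frac{1}{137393 + 3530 \cdot 63} + F{\left(q{\left(7 \right)} \right)}} = \sqrt{\frac{1}{137393 + 3530 \cdot 63} + 4 \cdot 8} = \sqrt{\frac{1}{137393 + 222390} + 32} = \sqrt{\frac{1}{359783} + 32} = \sqrt{\frac{11513057}{359783}} = \frac{\sqrt{4142202186631}}{359783}$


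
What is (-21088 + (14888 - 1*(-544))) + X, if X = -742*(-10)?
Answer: 1764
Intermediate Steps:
X = 7420
(-21088 + (14888 - 1*(-544))) + X = (-21088 + (14888 - 1*(-544))) + 7420 = (-21088 + (14888 + 544)) + 7420 = (-21088 + 15432) + 7420 = -5656 + 7420 = 1764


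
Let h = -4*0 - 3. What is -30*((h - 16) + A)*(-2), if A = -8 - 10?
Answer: -2220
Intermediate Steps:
A = -18
h = -3 (h = 0 - 3 = -3)
-30*((h - 16) + A)*(-2) = -30*((-3 - 16) - 18)*(-2) = -30*(-19 - 18)*(-2) = -30*(-37)*(-2) = 1110*(-2) = -2220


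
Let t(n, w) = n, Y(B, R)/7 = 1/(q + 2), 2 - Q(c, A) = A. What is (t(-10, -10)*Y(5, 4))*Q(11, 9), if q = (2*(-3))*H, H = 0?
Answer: 245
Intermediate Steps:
Q(c, A) = 2 - A
q = 0 (q = (2*(-3))*0 = -6*0 = 0)
Y(B, R) = 7/2 (Y(B, R) = 7/(0 + 2) = 7/2)
(t(-10, -10)*Y(5, 4))*Q(11, 9) = (-10*7/2)*(2 - 1*9) = -35*(2 - 9) = -35*(-7) = 245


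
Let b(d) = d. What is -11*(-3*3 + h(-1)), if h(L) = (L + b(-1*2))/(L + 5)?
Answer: 429/4 ≈ 107.25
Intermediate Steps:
h(L) = (-2 + L)/(5 + L) (h(L) = (L - 1*2)/(L + 5) = (L - 2)/(5 + L) = (-2 + L)/(5 + L))
-11*(-3*3 + h(-1)) = -11*(-3*3 + (-2 - 1)/(5 - 1)) = -11*(-9 - 3/4) = -11*(-39/4) = 429/4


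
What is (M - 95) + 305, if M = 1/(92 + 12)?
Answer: 21841/104 ≈ 210.01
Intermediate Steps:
M = 1/104 ≈ 0.0096154
(M - 95) + 305 = (1/104 - 95) + 305 = -9879/104 + 305 = 21841/104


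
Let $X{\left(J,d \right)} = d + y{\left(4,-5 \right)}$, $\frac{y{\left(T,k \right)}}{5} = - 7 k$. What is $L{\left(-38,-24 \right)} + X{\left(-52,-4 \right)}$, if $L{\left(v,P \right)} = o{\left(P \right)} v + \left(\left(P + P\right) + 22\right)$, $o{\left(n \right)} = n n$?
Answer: $-21743$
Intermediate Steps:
$o{\left(n \right)} = n^{2}$
$y{\left(T,k \right)} = - 35 k$ ($y{\left(T,k \right)} = 5 \left(- 7 k\right) = - 35 k$)
$X{\left(J,d \right)} = 175 + d$ ($X{\left(J,d \right)} = d - -175 = d + 175 = 175 + d$)
$L{\left(v,P \right)} = 22 + 2 P + v P^{2}$ ($L{\left(v,P \right)} = P^{2} v + \left(\left(P + P\right) + 22\right) = v P^{2} + \left(2 P + 22\right) = v P^{2} + \left(22 + 2 P\right) = 22 + 2 P + v P^{2}$)
$L{\left(-38,-24 \right)} + X{\left(-52,-4 \right)} = \left(22 + 2 \left(-24\right) - 38 \left(-24\right)^{2}\right) + \left(175 - 4\right) = \left(22 - 48 - 21888\right) + 171 = -21914 + 171 = -21743$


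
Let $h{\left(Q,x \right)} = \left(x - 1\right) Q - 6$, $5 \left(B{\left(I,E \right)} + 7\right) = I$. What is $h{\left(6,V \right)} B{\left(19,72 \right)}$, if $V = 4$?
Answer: $- \frac{192}{5} \approx -38.4$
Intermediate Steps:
$B{\left(I,E \right)} = -7 + \frac{I}{5}$
$h{\left(Q,x \right)} = -6 + Q \left(-1 + x\right)$ ($h{\left(Q,x \right)} = \left(-1 + x\right) Q - 6 = Q \left(-1 + x\right) - 6 = -6 + Q \left(-1 + x\right)$)
$h{\left(6,V \right)} B{\left(19,72 \right)} = \left(-6 - 6 + 6 \cdot 4\right) \left(-7 + \frac{1}{5} \cdot 19\right) = \left(-6 - 6 + 24\right) \left(-7 + \frac{19}{5}\right) = 12 \left(- \frac{16}{5}\right) = - \frac{192}{5}$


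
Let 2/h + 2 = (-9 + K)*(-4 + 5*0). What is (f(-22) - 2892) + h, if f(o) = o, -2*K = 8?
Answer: -72849/25 ≈ -2914.0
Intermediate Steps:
K = -4 (K = -½*8 = -4)
h = 1/25 (h = 2/(-2 + (-9 - 4)*(-4 + 5*0)) = 2/(-2 - 13*(-4 + 0)) = 2/(-2 - 13*(-4)) = 2/(-2 + 52) = 2/50 = 2*(1/50) = 1/25 ≈ 0.040000)
(f(-22) - 2892) + h = (-22 - 2892) + 1/25 = -2914 + 1/25 = -72849/25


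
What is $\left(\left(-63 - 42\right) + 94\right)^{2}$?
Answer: $121$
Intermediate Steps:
$\left(\left(-63 - 42\right) + 94\right)^{2} = \left(-105 + 94\right)^{2} = \left(-11\right)^{2} = 121$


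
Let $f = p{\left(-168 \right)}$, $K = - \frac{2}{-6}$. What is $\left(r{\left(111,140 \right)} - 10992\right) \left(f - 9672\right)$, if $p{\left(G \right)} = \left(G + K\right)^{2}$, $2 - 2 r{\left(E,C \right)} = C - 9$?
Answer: $- \frac{407766177}{2} \approx -2.0388 \cdot 10^{8}$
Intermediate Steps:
$K = \frac{1}{3}$ ($K = \left(-2\right) \left(- \frac{1}{6}\right) = \frac{1}{3} \approx 0.33333$)
$r{\left(E,C \right)} = \frac{11}{2} - \frac{C}{2}$ ($r{\left(E,C \right)} = 1 - \frac{C - 9}{2} = 1 - \frac{-9 + C}{2} = 1 - \left(- \frac{9}{2} + \frac{C}{2}\right) = \frac{11}{2} - \frac{C}{2}$)
$p{\left(G \right)} = \left(\frac{1}{3} + G\right)^{2}$ ($p{\left(G \right)} = \left(G + \frac{1}{3}\right)^{2} = \left(\frac{1}{3} + G\right)^{2}$)
$f = \frac{253009}{9}$ ($f = \frac{\left(1 + 3 \left(-168\right)\right)^{2}}{9} = \frac{\left(1 - 504\right)^{2}}{9} = \frac{\left(-503\right)^{2}}{9} = \frac{1}{9} \cdot 253009 = \frac{253009}{9} \approx 28112.0$)
$\left(r{\left(111,140 \right)} - 10992\right) \left(f - 9672\right) = \left(\left(\frac{11}{2} - 70\right) - 10992\right) \left(\frac{253009}{9} - 9672\right) = \left(\left(\frac{11}{2} - 70\right) - 10992\right) \frac{165961}{9} = \left(- \frac{129}{2} - 10992\right) \frac{165961}{9} = \left(- \frac{22113}{2}\right) \frac{165961}{9} = - \frac{407766177}{2}$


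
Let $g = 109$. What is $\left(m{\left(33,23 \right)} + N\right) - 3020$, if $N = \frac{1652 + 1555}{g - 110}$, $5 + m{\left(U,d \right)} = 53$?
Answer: $-6179$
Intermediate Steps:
$m{\left(U,d \right)} = 48$ ($m{\left(U,d \right)} = -5 + 53 = 48$)
$N = -3207$ ($N = \frac{1652 + 1555}{109 - 110} = \frac{3207}{-1} = 3207 \left(-1\right) = -3207$)
$\left(m{\left(33,23 \right)} + N\right) - 3020 = \left(48 - 3207\right) - 3020 = -3159 - 3020 = -6179$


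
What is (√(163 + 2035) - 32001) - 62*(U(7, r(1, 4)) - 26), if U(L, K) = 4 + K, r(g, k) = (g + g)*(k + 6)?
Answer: -31877 + √2198 ≈ -31830.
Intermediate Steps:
r(g, k) = 2*g*(6 + k) (r(g, k) = (2*g)*(6 + k) = 2*g*(6 + k))
(√(163 + 2035) - 32001) - 62*(U(7, r(1, 4)) - 26) = (√(163 + 2035) - 32001) - 62*((4 + 2*1*(6 + 4)) - 26) = (√2198 - 32001) - 62*((4 + 2*1*10) - 26) = (-32001 + √2198) - 62*((4 + 20) - 26) = (-32001 + √2198) - 62*(24 - 26) = (-32001 + √2198) - 62*(-2) = (-32001 + √2198) + 124 = -31877 + √2198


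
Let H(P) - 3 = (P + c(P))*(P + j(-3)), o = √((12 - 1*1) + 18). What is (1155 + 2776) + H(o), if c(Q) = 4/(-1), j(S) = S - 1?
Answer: 3979 - 8*√29 ≈ 3935.9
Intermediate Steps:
j(S) = -1 + S
c(Q) = -4 (c(Q) = 4*(-1) = -4)
o = √29 (o = √((12 - 1) + 18) = √(11 + 18) = √29 ≈ 5.3852)
H(P) = 3 + (-4 + P)² (H(P) = 3 + (P - 4)*(P + (-1 - 3)) = 3 + (-4 + P)*(P - 4) = 3 + (-4 + P)*(-4 + P) = 3 + (-4 + P)²)
(1155 + 2776) + H(o) = (1155 + 2776) + (19 + (√29)² - 8*√29) = 3931 + (19 + 29 - 8*√29) = 3931 + (48 - 8*√29) = 3979 - 8*√29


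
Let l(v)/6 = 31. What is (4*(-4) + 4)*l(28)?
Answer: -2232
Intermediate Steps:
l(v) = 186 (l(v) = 6*31 = 186)
(4*(-4) + 4)*l(28) = (4*(-4) + 4)*186 = (-16 + 4)*186 = -12*186 = -2232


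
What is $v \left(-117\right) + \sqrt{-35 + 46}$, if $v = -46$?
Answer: $5382 + \sqrt{11} \approx 5385.3$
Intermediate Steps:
$v \left(-117\right) + \sqrt{-35 + 46} = \left(-46\right) \left(-117\right) + \sqrt{-35 + 46} = 5382 + \sqrt{11}$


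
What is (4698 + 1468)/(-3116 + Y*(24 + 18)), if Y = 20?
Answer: -3083/1138 ≈ -2.7091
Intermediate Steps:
(4698 + 1468)/(-3116 + Y*(24 + 18)) = (4698 + 1468)/(-3116 + 20*(24 + 18)) = 6166/(-3116 + 20*42) = 6166/(-3116 + 840) = 6166/(-2276) = 6166*(-1/2276) = -3083/1138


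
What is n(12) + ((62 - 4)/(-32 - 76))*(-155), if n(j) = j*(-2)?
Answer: 3199/54 ≈ 59.241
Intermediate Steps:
n(j) = -2*j
n(12) + ((62 - 4)/(-32 - 76))*(-155) = -2*12 + ((62 - 4)/(-32 - 76))*(-155) = -24 + (58/(-108))*(-155) = -24 + (58*(-1/108))*(-155) = -24 - 29/54*(-155) = -24 + 4495/54 = 3199/54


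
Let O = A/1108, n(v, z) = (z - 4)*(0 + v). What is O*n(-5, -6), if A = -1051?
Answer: -26275/554 ≈ -47.428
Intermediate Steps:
n(v, z) = v*(-4 + z) (n(v, z) = (-4 + z)*v = v*(-4 + z))
O = -1051/1108 ≈ -0.94856
O*n(-5, -6) = -(-5255)*(-4 - 6)/1108 = -(-5255)*(-10)/1108 = -1051/1108*50 = -26275/554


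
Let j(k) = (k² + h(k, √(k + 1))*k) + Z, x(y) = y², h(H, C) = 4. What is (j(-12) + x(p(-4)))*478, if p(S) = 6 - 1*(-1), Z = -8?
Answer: 65486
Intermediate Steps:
p(S) = 7 (p(S) = 6 + 1 = 7)
j(k) = -8 + k² + 4*k (j(k) = (k² + 4*k) - 8 = -8 + k² + 4*k)
(j(-12) + x(p(-4)))*478 = ((-8 + (-12)² + 4*(-12)) + 7²)*478 = ((-8 + 144 - 48) + 49)*478 = (88 + 49)*478 = 137*478 = 65486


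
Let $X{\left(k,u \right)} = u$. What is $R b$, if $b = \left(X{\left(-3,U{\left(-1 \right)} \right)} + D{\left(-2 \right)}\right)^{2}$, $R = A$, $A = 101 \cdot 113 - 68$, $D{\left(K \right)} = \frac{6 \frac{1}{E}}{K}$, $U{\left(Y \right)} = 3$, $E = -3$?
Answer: $181520$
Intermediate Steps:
$D{\left(K \right)} = - \frac{2}{K}$ ($D{\left(K \right)} = \frac{6 \frac{1}{-3}}{K} = \frac{6 \left(- \frac{1}{3}\right)}{K} = - \frac{2}{K}$)
$A = 11345$ ($A = 11413 - 68 = 11345$)
$R = 11345$
$b = 16$ ($b = \left(3 - \frac{2}{-2}\right)^{2} = \left(3 - -1\right)^{2} = \left(3 + 1\right)^{2} = 4^{2} = 16$)
$R b = 11345 \cdot 16 = 181520$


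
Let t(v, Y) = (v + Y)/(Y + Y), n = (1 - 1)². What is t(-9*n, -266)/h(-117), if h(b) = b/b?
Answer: ½ ≈ 0.50000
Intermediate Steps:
h(b) = 1
n = 0 (n = 0² = 0)
t(v, Y) = (Y + v)/(2*Y) (t(v, Y) = (Y + v)/((2*Y)) = (Y + v)*(1/(2*Y)) = (Y + v)/(2*Y))
t(-9*n, -266)/h(-117) = ((½)*(-266 - 9*0)/(-266))/1 = ((½)*(-1/266)*(-266 + 0))*1 = ((½)*(-1/266)*(-266))*1 = (½)*1 = ½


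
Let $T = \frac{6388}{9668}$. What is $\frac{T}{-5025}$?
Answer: $- \frac{1597}{12145425} \approx -0.00013149$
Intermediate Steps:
$T = \frac{1597}{2417}$ ($T = 6388 \cdot \frac{1}{9668} = \frac{1597}{2417} \approx 0.66074$)
$\frac{T}{-5025} = \frac{1597}{2417 \left(-5025\right)} = \frac{1597}{2417} \left(- \frac{1}{5025}\right) = - \frac{1597}{12145425}$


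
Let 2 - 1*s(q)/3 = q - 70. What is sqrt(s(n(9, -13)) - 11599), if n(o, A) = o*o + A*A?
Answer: I*sqrt(12133) ≈ 110.15*I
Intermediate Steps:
n(o, A) = A**2 + o**2 (n(o, A) = o**2 + A**2 = A**2 + o**2)
s(q) = 216 - 3*q (s(q) = 6 - 3*(q - 70) = 6 - 3*(-70 + q) = 6 + (210 - 3*q) = 216 - 3*q)
sqrt(s(n(9, -13)) - 11599) = sqrt((216 - 3*((-13)**2 + 9**2)) - 11599) = sqrt((216 - 3*(169 + 81)) - 11599) = sqrt((216 - 3*250) - 11599) = sqrt((216 - 750) - 11599) = sqrt(-534 - 11599) = sqrt(-12133) = I*sqrt(12133)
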